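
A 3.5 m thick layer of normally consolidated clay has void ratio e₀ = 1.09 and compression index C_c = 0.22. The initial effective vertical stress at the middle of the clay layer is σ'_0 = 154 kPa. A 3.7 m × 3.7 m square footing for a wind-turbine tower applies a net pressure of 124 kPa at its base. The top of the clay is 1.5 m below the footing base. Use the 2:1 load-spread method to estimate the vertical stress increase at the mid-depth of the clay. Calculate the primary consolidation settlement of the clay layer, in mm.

Mid-depth of clay below the footing base: z = 1.5 + 3.5/2 = 3.25 m.
Stress increase at mid-clay by the 2:1 spreading method:
Δσ = qBL/((B+z)(L+z)) = 124×3.7×3.7/((3.7+3.25)(3.7+3.25)) = 35.144 kPa
Final effective stress: σ'_f = σ'_0 + Δσ = 154 + 35.144 = 189.14 kPa.
Normally consolidated clay, so the full stress increment lies on the virgin compression line:
S_c = C_c·H/(1+e₀)·log₁₀(σ'_f/σ'_0) = 0.22×3.5/(1+1.09)×log₁₀(189.14/154)
    = 0.36842 × 0.089263 = 0.03289 m

S_c ≈ 32.9 mm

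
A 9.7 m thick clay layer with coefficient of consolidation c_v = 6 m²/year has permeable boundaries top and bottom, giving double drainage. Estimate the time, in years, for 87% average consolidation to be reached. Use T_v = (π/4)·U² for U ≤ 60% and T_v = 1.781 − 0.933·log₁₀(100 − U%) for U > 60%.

t ≈ 2.91 years

Drainage path length: H_d = H/2 = 4.85 m (double drainage).
U > 60%: T_v = 1.781 − 0.933·log₁₀(100 − 87) = 0.74169.
t = T_v·H_d²/c_v = 0.74169×4.85²/6 = 2.908 years.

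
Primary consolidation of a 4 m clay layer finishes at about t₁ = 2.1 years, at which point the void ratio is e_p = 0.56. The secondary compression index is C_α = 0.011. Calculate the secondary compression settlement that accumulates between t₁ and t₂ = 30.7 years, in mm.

S_s ≈ 32.9 mm

Secondary compression: S_s = C_α·H/(1+e_p)·log₁₀(t₂/t₁)
S_s = 0.011×4/(1+0.56)×log₁₀(30.7/2.1)
    = 0.02821 × 1.165 = 0.03286 m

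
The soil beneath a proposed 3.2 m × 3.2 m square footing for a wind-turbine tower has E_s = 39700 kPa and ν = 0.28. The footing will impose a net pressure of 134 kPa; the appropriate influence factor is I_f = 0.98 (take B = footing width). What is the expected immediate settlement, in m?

Immediate (elastic) settlement: S_e = q·B·(1−ν²)/E_s · I_f.
S_e = 134 × 3.2 × (1 − 0.28²) / 39700 × 0.98
    = 134 × 3.2 × 0.9216 / 39700 × 0.98
    = 0.009755 m

S_e ≈ 0.00976 m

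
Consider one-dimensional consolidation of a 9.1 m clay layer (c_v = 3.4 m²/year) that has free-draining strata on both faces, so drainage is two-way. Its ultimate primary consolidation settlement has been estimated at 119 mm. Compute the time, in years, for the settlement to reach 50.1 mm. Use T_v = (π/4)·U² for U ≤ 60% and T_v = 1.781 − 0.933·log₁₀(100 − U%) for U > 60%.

Drainage path length: H_d = H/2 = 4.55 m (double drainage).
U = S(t)/S_ult = 50.1/119 = 0.421.
U ≤ 60%: T_v = (π/4)·U² = (π/4)×0.42101² = 0.13921.
t = T_v·H_d²/c_v = 0.13921×4.55²/3.4 = 0.8476 years.

t ≈ 0.848 years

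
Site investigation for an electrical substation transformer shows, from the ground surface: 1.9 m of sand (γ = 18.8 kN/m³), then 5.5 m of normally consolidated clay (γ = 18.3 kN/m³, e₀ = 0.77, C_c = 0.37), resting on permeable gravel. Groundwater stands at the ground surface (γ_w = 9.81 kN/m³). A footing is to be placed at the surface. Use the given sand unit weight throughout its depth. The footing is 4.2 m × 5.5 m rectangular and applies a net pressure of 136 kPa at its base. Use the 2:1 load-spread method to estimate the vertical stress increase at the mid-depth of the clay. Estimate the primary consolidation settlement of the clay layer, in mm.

S_c ≈ 311 mm

Mid-depth of clay below the ground surface: z = 1.9 + 5.5/2 = 4.65 m.
Total vertical stress at mid-clay: σ_v = 18.8×1.9 + 18.3×2.75 = 86.045 kPa.
Pore pressure: u = 9.81×(4.65 − 0) = 45.617 kPa.
Initial effective stress: σ'_0 = σ_v − u = 86.045 − 45.617 = 40.428 kPa.
Stress increase at mid-clay by the 2:1 spreading method:
Δσ = qBL/((B+z)(L+z)) = 136×4.2×5.5/((4.2+4.65)(5.5+4.65)) = 34.974 kPa
Final effective stress: σ'_f = σ'_0 + Δσ = 40.428 + 34.974 = 75.402 kPa.
Normally consolidated clay, so the full stress increment lies on the virgin compression line:
S_c = C_c·H/(1+e₀)·log₁₀(σ'_f/σ'_0) = 0.37×5.5/(1+0.77)×log₁₀(75.402/40.428)
    = 1.1497 × 0.2707 = 0.3112 m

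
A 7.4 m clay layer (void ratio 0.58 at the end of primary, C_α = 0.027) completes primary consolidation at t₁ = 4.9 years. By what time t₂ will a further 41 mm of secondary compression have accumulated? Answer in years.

t₂ ≈ 10.3 years

S_s = C_α·H/(1+e_p)·log₁₀(t₂/t₁) ⇒ log₁₀(t₂/t₁) = S_s·(1+e_p)/(C_α·H).
log₁₀(t₂/t₁) = 0.041 × (1+0.58) / (0.027×7.4) = 0.3242
t₂ = t₁ × 10^0.3242 = 4.9 × 2.11 = 10.34 years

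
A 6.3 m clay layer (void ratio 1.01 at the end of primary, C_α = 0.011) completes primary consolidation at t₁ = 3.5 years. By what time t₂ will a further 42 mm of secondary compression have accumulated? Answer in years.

S_s = C_α·H/(1+e_p)·log₁₀(t₂/t₁) ⇒ log₁₀(t₂/t₁) = S_s·(1+e_p)/(C_α·H).
log₁₀(t₂/t₁) = 0.042 × (1+1.01) / (0.011×6.3) = 1.218
t₂ = t₁ × 10^1.218 = 3.5 × 16.53 = 57.84 years

t₂ ≈ 57.8 years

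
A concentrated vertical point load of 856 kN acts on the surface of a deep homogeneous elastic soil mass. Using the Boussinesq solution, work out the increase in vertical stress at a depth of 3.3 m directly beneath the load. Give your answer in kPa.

Boussinesq vertical stress below a point load on an elastic half-space:
Δσ_z = 3P/(2πz²) · [1 + (r/z)²]^(−5/2)
r/z = 0/3.3 = 0; [1+(r/z)²]^(−5/2) = 1.
Δσ_z = 3×856/(2π×3.3²) × 1 = 37.531 × 1 = 37.53 kPa

Δσ_z ≈ 37.5 kPa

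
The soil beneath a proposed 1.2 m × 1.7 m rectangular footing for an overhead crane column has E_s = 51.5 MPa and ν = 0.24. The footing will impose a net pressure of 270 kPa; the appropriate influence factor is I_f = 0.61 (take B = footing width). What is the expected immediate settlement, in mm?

S_e ≈ 3.62 mm

Immediate (elastic) settlement: S_e = q·B·(1−ν²)/E_s · I_f.
E_s = 51.5 MPa = 51500 kPa.
S_e = 270 × 1.2 × (1 − 0.24²) / 51500 × 0.61
    = 270 × 1.2 × 0.9424 / 51500 × 0.61
    = 0.003617 m = 3.617 mm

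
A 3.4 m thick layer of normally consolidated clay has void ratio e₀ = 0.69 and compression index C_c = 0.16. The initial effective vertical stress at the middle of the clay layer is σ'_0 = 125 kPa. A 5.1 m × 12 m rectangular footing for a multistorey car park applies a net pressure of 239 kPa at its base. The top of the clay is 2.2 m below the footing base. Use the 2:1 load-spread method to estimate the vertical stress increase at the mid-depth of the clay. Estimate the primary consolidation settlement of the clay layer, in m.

S_c ≈ 0.0835 m

Mid-depth of clay below the footing base: z = 2.2 + 3.4/2 = 3.9 m.
Stress increase at mid-clay by the 2:1 spreading method:
Δσ = qBL/((B+z)(L+z)) = 239×5.1×12/((5.1+3.9)(12+3.9)) = 102.21 kPa
Final effective stress: σ'_f = σ'_0 + Δσ = 125 + 102.21 = 227.21 kPa.
Normally consolidated clay, so the full stress increment lies on the virgin compression line:
S_c = C_c·H/(1+e₀)·log₁₀(σ'_f/σ'_0) = 0.16×3.4/(1+0.69)×log₁₀(227.21/125)
    = 0.32189 × 0.25952 = 0.08354 m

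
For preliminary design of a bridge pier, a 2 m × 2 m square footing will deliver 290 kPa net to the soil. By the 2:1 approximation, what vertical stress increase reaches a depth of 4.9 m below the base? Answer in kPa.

By the 2:1 method the load spreads at 1 horizontal : 2 vertical, so at depth z the loaded area has grown by z in each plan dimension:
Δσ = qBL/((B+z)(L+z)) = 290×2×2/((2+4.9)(2+4.9)) = 24.365 kPa

Δσ_z ≈ 24.4 kPa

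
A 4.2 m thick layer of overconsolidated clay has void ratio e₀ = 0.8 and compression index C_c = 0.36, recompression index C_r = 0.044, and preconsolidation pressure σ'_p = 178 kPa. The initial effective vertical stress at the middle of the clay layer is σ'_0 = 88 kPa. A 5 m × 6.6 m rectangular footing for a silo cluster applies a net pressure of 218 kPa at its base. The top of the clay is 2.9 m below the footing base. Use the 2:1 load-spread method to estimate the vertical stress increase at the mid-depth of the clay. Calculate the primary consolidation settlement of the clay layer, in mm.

S_c ≈ 23.8 mm

Mid-depth of clay below the footing base: z = 2.9 + 4.2/2 = 5 m.
Stress increase at mid-clay by the 2:1 spreading method:
Δσ = qBL/((B+z)(L+z)) = 218×5×6.6/((5+5)(6.6+5)) = 62.017 kPa
Final effective stress: σ'_f = 88 + 62.017 = 150.02 kPa.
σ'_f = 150.02 ≤ σ'_p = 178 kPa, so the clay remains overconsolidated and only the recompression index applies:
S_c = C_r·H/(1+e₀)·log₁₀(σ'_f/σ'_0) = 0.044×4.2/1.8×log₁₀(150.02/88)
    = 0.10267 × 0.23167 = 0.02378 m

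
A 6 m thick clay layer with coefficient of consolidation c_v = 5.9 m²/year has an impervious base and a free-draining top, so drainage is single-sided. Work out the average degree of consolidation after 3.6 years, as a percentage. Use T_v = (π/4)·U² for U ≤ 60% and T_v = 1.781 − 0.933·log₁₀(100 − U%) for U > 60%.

U ≈ 81.1 %

Drainage path length: H_d = H = 6 m (single drainage).
T_v = c_v·t/H_d² = 5.9×3.6/6² = 0.59.
T_v = 0.59 corresponds to the U > 60% branch:
U = 1 − 10^((1.781 − T_v)/0.933)/100 = 0.811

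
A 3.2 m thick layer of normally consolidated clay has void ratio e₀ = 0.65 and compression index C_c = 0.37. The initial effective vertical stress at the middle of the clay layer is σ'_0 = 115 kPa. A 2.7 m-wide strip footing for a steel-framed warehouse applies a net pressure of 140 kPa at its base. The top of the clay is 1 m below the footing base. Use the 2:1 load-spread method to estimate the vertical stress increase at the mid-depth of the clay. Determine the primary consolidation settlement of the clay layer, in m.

Mid-depth of clay below the footing base: z = 1 + 3.2/2 = 2.6 m.
Stress increase at mid-clay by the 2:1 spreading method:
Δσ = qB/(B+z) = 140×2.7/(2.7+2.6) = 71.321 kPa
Final effective stress: σ'_f = σ'_0 + Δσ = 115 + 71.321 = 186.32 kPa.
Normally consolidated clay, so the full stress increment lies on the virgin compression line:
S_c = C_c·H/(1+e₀)·log₁₀(σ'_f/σ'_0) = 0.37×3.2/(1+0.65)×log₁₀(186.32/115)
    = 0.71758 × 0.20956 = 0.1504 m

S_c ≈ 0.15 m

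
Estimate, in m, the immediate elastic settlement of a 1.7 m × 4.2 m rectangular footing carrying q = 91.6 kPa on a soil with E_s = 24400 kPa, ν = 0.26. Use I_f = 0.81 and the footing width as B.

S_e ≈ 0.00482 m

Immediate (elastic) settlement: S_e = q·B·(1−ν²)/E_s · I_f.
S_e = 91.6 × 1.7 × (1 − 0.26²) / 24400 × 0.81
    = 91.6 × 1.7 × 0.9324 / 24400 × 0.81
    = 0.00482 m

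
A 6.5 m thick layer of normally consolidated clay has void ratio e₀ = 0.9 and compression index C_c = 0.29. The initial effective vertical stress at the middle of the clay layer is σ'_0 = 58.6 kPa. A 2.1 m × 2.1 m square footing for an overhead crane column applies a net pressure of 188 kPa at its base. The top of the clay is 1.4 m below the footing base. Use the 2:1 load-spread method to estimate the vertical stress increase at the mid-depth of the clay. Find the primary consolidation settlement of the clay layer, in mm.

S_c ≈ 117 mm

Mid-depth of clay below the footing base: z = 1.4 + 6.5/2 = 4.65 m.
Stress increase at mid-clay by the 2:1 spreading method:
Δσ = qBL/((B+z)(L+z)) = 188×2.1×2.1/((2.1+4.65)(2.1+4.65)) = 18.197 kPa
Final effective stress: σ'_f = σ'_0 + Δσ = 58.6 + 18.197 = 76.797 kPa.
Normally consolidated clay, so the full stress increment lies on the virgin compression line:
S_c = C_c·H/(1+e₀)·log₁₀(σ'_f/σ'_0) = 0.29×6.5/(1+0.9)×log₁₀(76.797/58.6)
    = 0.99211 × 0.11745 = 0.1165 m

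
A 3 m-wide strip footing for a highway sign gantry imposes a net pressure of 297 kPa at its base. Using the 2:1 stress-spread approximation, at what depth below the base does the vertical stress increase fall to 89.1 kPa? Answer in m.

2:1 spreading — at depth z the loaded area has grown by z in each plan dimension:
qB/(B+z) = Δσ_z ⇒ z = qB/Δσ_z − B = 297×3/89.1 − 3 = 7 m

z ≈ 7 m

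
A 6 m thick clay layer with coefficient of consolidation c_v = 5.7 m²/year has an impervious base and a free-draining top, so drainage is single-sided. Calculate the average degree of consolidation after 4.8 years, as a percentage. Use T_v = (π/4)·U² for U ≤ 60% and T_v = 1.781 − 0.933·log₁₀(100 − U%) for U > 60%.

Drainage path length: H_d = H = 6 m (single drainage).
T_v = c_v·t/H_d² = 5.7×4.8/6² = 0.76.
T_v = 0.76 corresponds to the U > 60% branch:
U = 1 − 10^((1.781 − T_v)/0.933)/100 = 0.8757

U ≈ 87.6 %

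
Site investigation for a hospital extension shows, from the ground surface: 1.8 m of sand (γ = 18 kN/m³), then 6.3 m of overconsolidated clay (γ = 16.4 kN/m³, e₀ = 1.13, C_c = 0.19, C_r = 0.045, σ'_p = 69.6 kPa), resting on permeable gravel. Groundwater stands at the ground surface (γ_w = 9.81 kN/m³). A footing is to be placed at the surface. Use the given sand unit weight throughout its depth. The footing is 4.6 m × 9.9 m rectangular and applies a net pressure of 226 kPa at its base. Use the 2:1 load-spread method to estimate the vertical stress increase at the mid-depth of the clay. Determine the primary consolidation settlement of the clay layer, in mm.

S_c ≈ 146 mm

Mid-depth of clay below the ground surface: z = 1.8 + 6.3/2 = 4.95 m.
Total vertical stress at mid-clay: σ_v = 18×1.8 + 16.4×3.15 = 84.06 kPa.
Pore pressure: u = 9.81×(4.95 − 0) = 48.56 kPa.
Initial effective stress: σ'_0 = σ_v − u = 84.06 − 48.56 = 35.5 kPa.
Stress increase at mid-clay by the 2:1 spreading method:
Δσ = qBL/((B+z)(L+z)) = 226×4.6×9.9/((4.6+4.95)(9.9+4.95)) = 72.572 kPa
Final effective stress: σ'_f = 35.5 + 72.572 = 108.07 kPa.
σ'_f = 108.07 > σ'_p = 69.6 kPa, so the stress path crosses the preconsolidation pressure — recompression up to σ'_p, then virgin compression beyond:
S_c = H/(1+e₀)·[C_r·log₁₀(σ'_p/σ'_0) + C_c·log₁₀(σ'_f/σ'_p)]
    = 6.3/2.13 × [0.045×log₁₀(69.6/35.5) + 0.19×log₁₀(108.07/69.6)]
    = 2.9577 × [0.013157 + 0.036308] = 0.1463 m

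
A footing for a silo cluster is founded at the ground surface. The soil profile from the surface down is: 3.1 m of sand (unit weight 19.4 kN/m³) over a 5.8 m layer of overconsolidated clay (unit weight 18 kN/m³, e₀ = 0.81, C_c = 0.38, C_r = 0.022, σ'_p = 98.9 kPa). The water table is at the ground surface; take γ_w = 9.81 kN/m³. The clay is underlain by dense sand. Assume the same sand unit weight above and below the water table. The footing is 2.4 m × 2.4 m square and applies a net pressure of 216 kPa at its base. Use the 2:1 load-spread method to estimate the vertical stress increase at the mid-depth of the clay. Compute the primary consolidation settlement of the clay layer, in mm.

S_c ≈ 8.72 mm

Mid-depth of clay below the ground surface: z = 3.1 + 5.8/2 = 6 m.
Total vertical stress at mid-clay: σ_v = 19.4×3.1 + 18×2.9 = 112.34 kPa.
Pore pressure: u = 9.81×(6 − 0) = 58.86 kPa.
Initial effective stress: σ'_0 = σ_v − u = 112.34 − 58.86 = 53.48 kPa.
Stress increase at mid-clay by the 2:1 spreading method:
Δσ = qBL/((B+z)(L+z)) = 216×2.4×2.4/((2.4+6)(2.4+6)) = 17.633 kPa
Final effective stress: σ'_f = 53.48 + 17.633 = 71.113 kPa.
σ'_f = 71.113 ≤ σ'_p = 98.9 kPa, so the clay remains overconsolidated and only the recompression index applies:
S_c = C_r·H/(1+e₀)·log₁₀(σ'_f/σ'_0) = 0.022×5.8/1.81×log₁₀(71.113/53.48)
    = 0.070497 × 0.12376 = 0.008725 m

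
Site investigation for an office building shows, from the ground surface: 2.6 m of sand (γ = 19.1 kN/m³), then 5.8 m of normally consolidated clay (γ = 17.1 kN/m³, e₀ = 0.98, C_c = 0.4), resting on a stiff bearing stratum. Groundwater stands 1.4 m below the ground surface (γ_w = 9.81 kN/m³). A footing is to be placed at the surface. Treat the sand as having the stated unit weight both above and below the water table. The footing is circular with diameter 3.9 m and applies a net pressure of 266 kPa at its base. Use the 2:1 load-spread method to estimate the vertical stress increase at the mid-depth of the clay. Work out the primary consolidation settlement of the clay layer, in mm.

Mid-depth of clay below the ground surface: z = 2.6 + 5.8/2 = 5.5 m.
Total vertical stress at mid-clay: σ_v = 19.1×2.6 + 17.1×2.9 = 99.25 kPa.
Pore pressure: u = 9.81×(5.5 − 1.4) = 40.221 kPa.
Initial effective stress: σ'_0 = σ_v − u = 99.25 − 40.221 = 59.029 kPa.
Stress increase at mid-clay by the 2:1 spreading method:
Δσ ≈ qD²/(D+z)² = 266×3.9²/(3.9+5.5)² = 45.788 kPa
Final effective stress: σ'_f = σ'_0 + Δσ = 59.029 + 45.788 = 104.82 kPa.
Normally consolidated clay, so the full stress increment lies on the virgin compression line:
S_c = C_c·H/(1+e₀)·log₁₀(σ'_f/σ'_0) = 0.4×5.8/(1+0.98)×log₁₀(104.82/59.029)
    = 1.1717 × 0.24938 = 0.2922 m

S_c ≈ 292 mm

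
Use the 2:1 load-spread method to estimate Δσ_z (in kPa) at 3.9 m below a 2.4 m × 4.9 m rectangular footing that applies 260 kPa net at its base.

Δσ_z ≈ 55.2 kPa

By the 2:1 method the load spreads at 1 horizontal : 2 vertical, so at depth z the loaded area has grown by z in each plan dimension:
Δσ = qBL/((B+z)(L+z)) = 260×2.4×4.9/((2.4+3.9)(4.9+3.9)) = 55.152 kPa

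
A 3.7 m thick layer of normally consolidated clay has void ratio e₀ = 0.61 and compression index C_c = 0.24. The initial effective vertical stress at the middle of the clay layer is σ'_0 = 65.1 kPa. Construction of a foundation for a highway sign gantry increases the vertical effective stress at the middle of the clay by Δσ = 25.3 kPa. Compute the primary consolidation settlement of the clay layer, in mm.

S_c ≈ 78.6 mm

Final effective stress: σ'_f = σ'_0 + Δσ = 65.1 + 25.3 = 90.4 kPa.
Normally consolidated clay, so the full stress increment lies on the virgin compression line:
S_c = C_c·H/(1+e₀)·log₁₀(σ'_f/σ'_0) = 0.24×3.7/(1+0.61)×log₁₀(90.4/65.1)
    = 0.55155 × 0.14259 = 0.07865 m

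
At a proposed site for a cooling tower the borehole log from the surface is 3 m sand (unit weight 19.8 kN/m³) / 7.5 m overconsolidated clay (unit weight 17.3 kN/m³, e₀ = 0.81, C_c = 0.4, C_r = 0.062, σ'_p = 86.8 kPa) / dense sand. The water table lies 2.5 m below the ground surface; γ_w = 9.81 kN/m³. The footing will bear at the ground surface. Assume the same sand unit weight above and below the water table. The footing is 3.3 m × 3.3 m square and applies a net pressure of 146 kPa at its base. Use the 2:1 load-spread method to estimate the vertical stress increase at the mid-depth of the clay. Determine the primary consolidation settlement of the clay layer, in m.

Mid-depth of clay below the ground surface: z = 3 + 7.5/2 = 6.75 m.
Total vertical stress at mid-clay: σ_v = 19.8×3 + 17.3×3.75 = 124.28 kPa.
Pore pressure: u = 9.81×(6.75 − 2.5) = 41.693 kPa.
Initial effective stress: σ'_0 = σ_v − u = 124.28 − 41.693 = 82.587 kPa.
Stress increase at mid-clay by the 2:1 spreading method:
Δσ = qBL/((B+z)(L+z)) = 146×3.3×3.3/((3.3+6.75)(3.3+6.75)) = 15.742 kPa
Final effective stress: σ'_f = 82.587 + 15.742 = 98.329 kPa.
σ'_f = 98.329 > σ'_p = 86.8 kPa, so the stress path crosses the preconsolidation pressure — recompression up to σ'_p, then virgin compression beyond:
S_c = H/(1+e₀)·[C_r·log₁₀(σ'_p/σ'_0) + C_c·log₁₀(σ'_f/σ'_p)]
    = 7.5/1.81 × [0.062×log₁₀(86.8/82.587) + 0.4×log₁₀(98.329/86.8)]
    = 4.1436 × [0.0013397 + 0.021665] = 0.09532 m

S_c ≈ 0.0953 m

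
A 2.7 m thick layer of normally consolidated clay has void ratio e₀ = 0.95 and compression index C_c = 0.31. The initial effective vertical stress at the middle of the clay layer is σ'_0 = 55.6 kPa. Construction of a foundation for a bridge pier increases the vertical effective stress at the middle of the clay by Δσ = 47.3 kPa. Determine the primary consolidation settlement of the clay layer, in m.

Final effective stress: σ'_f = σ'_0 + Δσ = 55.6 + 47.3 = 102.9 kPa.
Normally consolidated clay, so the full stress increment lies on the virgin compression line:
S_c = C_c·H/(1+e₀)·log₁₀(σ'_f/σ'_0) = 0.31×2.7/(1+0.95)×log₁₀(102.9/55.6)
    = 0.42923 × 0.26734 = 0.1148 m

S_c ≈ 0.115 m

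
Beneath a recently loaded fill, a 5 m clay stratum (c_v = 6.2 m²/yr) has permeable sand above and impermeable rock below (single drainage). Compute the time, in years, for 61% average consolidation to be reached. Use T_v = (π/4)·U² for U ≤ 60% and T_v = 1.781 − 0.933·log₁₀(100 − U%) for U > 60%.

t ≈ 1.2 years

Drainage path length: H_d = H = 5 m (single drainage).
U > 60%: T_v = 1.781 − 0.933·log₁₀(100 − 61) = 0.29654.
t = T_v·H_d²/c_v = 0.29654×5²/6.2 = 1.196 years.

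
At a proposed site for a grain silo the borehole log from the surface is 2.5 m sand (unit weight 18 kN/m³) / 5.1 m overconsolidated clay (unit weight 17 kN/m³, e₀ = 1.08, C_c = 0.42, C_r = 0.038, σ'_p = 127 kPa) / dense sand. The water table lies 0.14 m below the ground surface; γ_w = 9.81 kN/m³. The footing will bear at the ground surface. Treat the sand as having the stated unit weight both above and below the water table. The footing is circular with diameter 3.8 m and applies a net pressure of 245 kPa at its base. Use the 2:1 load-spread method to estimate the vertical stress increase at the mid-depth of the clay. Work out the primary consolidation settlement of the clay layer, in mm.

S_c ≈ 30.5 mm

Mid-depth of clay below the ground surface: z = 2.5 + 5.1/2 = 5.05 m.
Total vertical stress at mid-clay: σ_v = 18×2.5 + 17×2.55 = 88.35 kPa.
Pore pressure: u = 9.81×(5.05 − 0.14) = 48.167 kPa.
Initial effective stress: σ'_0 = σ_v − u = 88.35 − 48.167 = 40.183 kPa.
Stress increase at mid-clay by the 2:1 spreading method:
Δσ ≈ qD²/(D+z)² = 245×3.8²/(3.8+5.05)² = 45.17 kPa
Final effective stress: σ'_f = 40.183 + 45.17 = 85.353 kPa.
σ'_f = 85.353 ≤ σ'_p = 127 kPa, so the clay remains overconsolidated and only the recompression index applies:
S_c = C_r·H/(1+e₀)·log₁₀(σ'_f/σ'_0) = 0.038×5.1/2.08×log₁₀(85.353/40.183)
    = 0.093172 × 0.32718 = 0.03048 m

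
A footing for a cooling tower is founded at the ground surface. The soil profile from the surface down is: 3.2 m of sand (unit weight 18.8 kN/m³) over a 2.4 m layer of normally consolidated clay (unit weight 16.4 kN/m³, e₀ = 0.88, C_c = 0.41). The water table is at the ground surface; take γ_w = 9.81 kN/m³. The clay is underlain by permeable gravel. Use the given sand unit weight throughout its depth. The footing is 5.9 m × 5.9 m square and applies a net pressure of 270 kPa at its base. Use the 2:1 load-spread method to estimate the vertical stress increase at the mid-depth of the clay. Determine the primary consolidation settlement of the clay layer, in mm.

S_c ≈ 279 mm

Mid-depth of clay below the ground surface: z = 3.2 + 2.4/2 = 4.4 m.
Total vertical stress at mid-clay: σ_v = 18.8×3.2 + 16.4×1.2 = 79.84 kPa.
Pore pressure: u = 9.81×(4.4 − 0) = 43.164 kPa.
Initial effective stress: σ'_0 = σ_v − u = 79.84 − 43.164 = 36.676 kPa.
Stress increase at mid-clay by the 2:1 spreading method:
Δσ = qBL/((B+z)(L+z)) = 270×5.9×5.9/((5.9+4.4)(5.9+4.4)) = 88.592 kPa
Final effective stress: σ'_f = σ'_0 + Δσ = 36.676 + 88.592 = 125.27 kPa.
Normally consolidated clay, so the full stress increment lies on the virgin compression line:
S_c = C_c·H/(1+e₀)·log₁₀(σ'_f/σ'_0) = 0.41×2.4/(1+0.88)×log₁₀(125.27/36.676)
    = 0.5234 × 0.53347 = 0.2792 m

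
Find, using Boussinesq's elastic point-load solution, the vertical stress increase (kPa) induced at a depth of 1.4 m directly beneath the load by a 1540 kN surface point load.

Δσ_z ≈ 375 kPa

Boussinesq vertical stress below a point load on an elastic half-space:
Δσ_z = 3P/(2πz²) · [1 + (r/z)²]^(−5/2)
r/z = 0/1.4 = 0; [1+(r/z)²]^(−5/2) = 1.
Δσ_z = 3×1540/(2π×1.4²) × 1 = 375.15 × 1 = 375.1 kPa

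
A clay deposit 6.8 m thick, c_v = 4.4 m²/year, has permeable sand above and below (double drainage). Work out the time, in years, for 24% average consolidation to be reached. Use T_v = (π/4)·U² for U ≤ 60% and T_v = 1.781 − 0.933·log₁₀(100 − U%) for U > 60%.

Drainage path length: H_d = H/2 = 3.4 m (double drainage).
U ≤ 60%: T_v = (π/4)·U² = (π/4)×0.24² = 0.045239.
t = T_v·H_d²/c_v = 0.045239×3.4²/4.4 = 0.1189 years.

t ≈ 0.119 years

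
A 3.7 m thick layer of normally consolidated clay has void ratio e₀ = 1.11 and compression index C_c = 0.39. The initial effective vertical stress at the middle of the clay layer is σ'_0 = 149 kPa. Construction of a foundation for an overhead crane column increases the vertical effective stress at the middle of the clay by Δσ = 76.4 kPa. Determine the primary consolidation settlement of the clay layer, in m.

Final effective stress: σ'_f = σ'_0 + Δσ = 149 + 76.4 = 225.4 kPa.
Normally consolidated clay, so the full stress increment lies on the virgin compression line:
S_c = C_c·H/(1+e₀)·log₁₀(σ'_f/σ'_0) = 0.39×3.7/(1+1.11)×log₁₀(225.4/149)
    = 0.68389 × 0.17977 = 0.1229 m

S_c ≈ 0.123 m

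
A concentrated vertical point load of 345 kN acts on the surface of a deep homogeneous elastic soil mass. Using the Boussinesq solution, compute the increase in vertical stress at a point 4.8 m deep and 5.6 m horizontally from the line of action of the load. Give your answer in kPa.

Boussinesq vertical stress below a point load on an elastic half-space:
Δσ_z = 3P/(2πz²) · [1 + (r/z)²]^(−5/2)
r/z = 5.6/4.8 = 1.1667; [1+(r/z)²]^(−5/2) = 0.11674.
Δσ_z = 3×345/(2π×4.8²) × 0.11674 = 7.1495 × 0.11674 = 0.8346 kPa

Δσ_z ≈ 0.835 kPa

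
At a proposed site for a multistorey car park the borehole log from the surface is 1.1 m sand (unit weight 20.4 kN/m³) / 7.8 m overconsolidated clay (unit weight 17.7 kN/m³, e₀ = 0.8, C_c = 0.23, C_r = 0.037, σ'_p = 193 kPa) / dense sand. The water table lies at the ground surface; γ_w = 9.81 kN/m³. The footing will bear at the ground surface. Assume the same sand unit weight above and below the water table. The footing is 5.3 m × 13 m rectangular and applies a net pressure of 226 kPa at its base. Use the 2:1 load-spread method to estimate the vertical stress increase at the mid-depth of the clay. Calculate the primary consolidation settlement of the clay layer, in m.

Mid-depth of clay below the ground surface: z = 1.1 + 7.8/2 = 5 m.
Total vertical stress at mid-clay: σ_v = 20.4×1.1 + 17.7×3.9 = 91.47 kPa.
Pore pressure: u = 9.81×(5 − 0) = 49.05 kPa.
Initial effective stress: σ'_0 = σ_v − u = 91.47 − 49.05 = 42.42 kPa.
Stress increase at mid-clay by the 2:1 spreading method:
Δσ = qBL/((B+z)(L+z)) = 226×5.3×13/((5.3+5)(13+5)) = 83.988 kPa
Final effective stress: σ'_f = 42.42 + 83.988 = 126.41 kPa.
σ'_f = 126.41 ≤ σ'_p = 193 kPa, so the clay remains overconsolidated and only the recompression index applies:
S_c = C_r·H/(1+e₀)·log₁₀(σ'_f/σ'_0) = 0.037×7.8/1.8×log₁₀(126.41/42.42)
    = 0.16033 × 0.47421 = 0.07603 m

S_c ≈ 0.076 m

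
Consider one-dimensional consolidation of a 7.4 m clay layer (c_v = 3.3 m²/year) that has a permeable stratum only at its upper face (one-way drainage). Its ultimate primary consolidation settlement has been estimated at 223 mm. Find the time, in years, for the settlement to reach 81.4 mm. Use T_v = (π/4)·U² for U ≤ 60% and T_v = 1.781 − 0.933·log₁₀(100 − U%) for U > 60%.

t ≈ 1.74 years

Drainage path length: H_d = H = 7.4 m (single drainage).
U = S(t)/S_ult = 81.4/223 = 0.365.
U ≤ 60%: T_v = (π/4)·U² = (π/4)×0.36502² = 0.10465.
t = T_v·H_d²/c_v = 0.10465×7.4²/3.3 = 1.737 years.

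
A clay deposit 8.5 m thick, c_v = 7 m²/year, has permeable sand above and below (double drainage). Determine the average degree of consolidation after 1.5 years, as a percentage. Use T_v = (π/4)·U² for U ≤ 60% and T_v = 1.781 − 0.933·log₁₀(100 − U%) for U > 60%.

U ≈ 80.7 %

Drainage path length: H_d = H/2 = 4.25 m (double drainage).
T_v = c_v·t/H_d² = 7×1.5/4.25² = 0.58131.
T_v = 0.58131 corresponds to the U > 60% branch:
U = 1 − 10^((1.781 − T_v)/0.933)/100 = 0.8069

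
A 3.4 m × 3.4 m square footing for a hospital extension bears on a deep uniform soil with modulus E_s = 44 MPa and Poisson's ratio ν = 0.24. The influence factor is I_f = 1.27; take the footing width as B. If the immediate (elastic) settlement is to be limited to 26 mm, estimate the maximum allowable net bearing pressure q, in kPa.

E_s = 44 MPa = 44000 kPa.
S_e = q·B·(1−ν²)/E_s · I_f  ⇒  q = S_e·E_s / (B·(1−ν²)·I_f).
q = 0.026 × 44000 / (3.4 × 0.9424 × 1.27) = 281.1 kPa

q ≈ 281 kPa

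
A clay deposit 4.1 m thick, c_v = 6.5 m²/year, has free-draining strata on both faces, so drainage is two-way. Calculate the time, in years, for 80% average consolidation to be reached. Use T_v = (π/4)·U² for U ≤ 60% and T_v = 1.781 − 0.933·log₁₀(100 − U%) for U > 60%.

t ≈ 0.367 years

Drainage path length: H_d = H/2 = 2.05 m (double drainage).
U > 60%: T_v = 1.781 − 0.933·log₁₀(100 − 80) = 0.56714.
t = T_v·H_d²/c_v = 0.56714×2.05²/6.5 = 0.3667 years.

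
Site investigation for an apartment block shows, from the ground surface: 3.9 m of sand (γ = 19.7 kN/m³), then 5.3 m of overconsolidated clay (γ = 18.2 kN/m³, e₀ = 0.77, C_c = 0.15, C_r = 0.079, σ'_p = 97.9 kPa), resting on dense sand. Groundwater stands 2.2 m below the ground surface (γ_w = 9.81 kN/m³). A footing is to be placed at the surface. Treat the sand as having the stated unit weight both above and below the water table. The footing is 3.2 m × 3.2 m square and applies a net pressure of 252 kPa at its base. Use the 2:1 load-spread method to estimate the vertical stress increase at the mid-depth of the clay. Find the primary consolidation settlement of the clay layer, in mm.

S_c ≈ 39.6 mm

Mid-depth of clay below the ground surface: z = 3.9 + 5.3/2 = 6.55 m.
Total vertical stress at mid-clay: σ_v = 19.7×3.9 + 18.2×2.65 = 125.06 kPa.
Pore pressure: u = 9.81×(6.55 − 2.2) = 42.673 kPa.
Initial effective stress: σ'_0 = σ_v − u = 125.06 − 42.673 = 82.387 kPa.
Stress increase at mid-clay by the 2:1 spreading method:
Δσ = qBL/((B+z)(L+z)) = 252×3.2×3.2/((3.2+6.55)(3.2+6.55)) = 27.145 kPa
Final effective stress: σ'_f = 82.387 + 27.145 = 109.53 kPa.
σ'_f = 109.53 > σ'_p = 97.9 kPa, so the stress path crosses the preconsolidation pressure — recompression up to σ'_p, then virgin compression beyond:
S_c = H/(1+e₀)·[C_r·log₁₀(σ'_p/σ'_0) + C_c·log₁₀(σ'_f/σ'_p)]
    = 5.3/1.77 × [0.079×log₁₀(97.9/82.387) + 0.15×log₁₀(109.53/97.9)]
    = 2.9944 × [0.005919 + 0.0073126] = 0.03962 m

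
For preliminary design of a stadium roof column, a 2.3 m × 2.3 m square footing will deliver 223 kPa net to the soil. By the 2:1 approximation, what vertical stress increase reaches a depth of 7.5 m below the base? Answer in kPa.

By the 2:1 method the load spreads at 1 horizontal : 2 vertical, so at depth z the loaded area has grown by z in each plan dimension:
Δσ = qBL/((B+z)(L+z)) = 223×2.3×2.3/((2.3+7.5)(2.3+7.5)) = 12.283 kPa

Δσ_z ≈ 12.3 kPa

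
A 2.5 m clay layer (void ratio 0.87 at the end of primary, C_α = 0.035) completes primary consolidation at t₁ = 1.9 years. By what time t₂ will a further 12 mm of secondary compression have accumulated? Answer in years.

S_s = C_α·H/(1+e_p)·log₁₀(t₂/t₁) ⇒ log₁₀(t₂/t₁) = S_s·(1+e_p)/(C_α·H).
log₁₀(t₂/t₁) = 0.012 × (1+0.87) / (0.035×2.5) = 0.2565
t₂ = t₁ × 10^0.2565 = 1.9 × 1.805 = 3.429 years

t₂ ≈ 3.43 years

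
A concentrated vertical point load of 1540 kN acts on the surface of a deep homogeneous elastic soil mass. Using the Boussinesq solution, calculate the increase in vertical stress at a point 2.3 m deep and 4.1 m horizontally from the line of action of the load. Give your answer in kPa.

Δσ_z ≈ 3.9 kPa

Boussinesq vertical stress below a point load on an elastic half-space:
Δσ_z = 3P/(2πz²) · [1 + (r/z)²]^(−5/2)
r/z = 4.1/2.3 = 1.7826; [1+(r/z)²]^(−5/2) = 0.028032.
Δσ_z = 3×1540/(2π×2.3²) × 0.028032 = 139 × 0.028032 = 3.896 kPa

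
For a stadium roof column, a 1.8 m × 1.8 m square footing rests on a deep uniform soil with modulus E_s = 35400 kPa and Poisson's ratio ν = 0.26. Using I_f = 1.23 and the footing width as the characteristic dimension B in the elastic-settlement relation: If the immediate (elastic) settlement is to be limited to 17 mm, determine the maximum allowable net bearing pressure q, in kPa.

S_e = q·B·(1−ν²)/E_s · I_f  ⇒  q = S_e·E_s / (B·(1−ν²)·I_f).
q = 0.017 × 35400 / (1.8 × 0.9324 × 1.23) = 291.5 kPa

q ≈ 292 kPa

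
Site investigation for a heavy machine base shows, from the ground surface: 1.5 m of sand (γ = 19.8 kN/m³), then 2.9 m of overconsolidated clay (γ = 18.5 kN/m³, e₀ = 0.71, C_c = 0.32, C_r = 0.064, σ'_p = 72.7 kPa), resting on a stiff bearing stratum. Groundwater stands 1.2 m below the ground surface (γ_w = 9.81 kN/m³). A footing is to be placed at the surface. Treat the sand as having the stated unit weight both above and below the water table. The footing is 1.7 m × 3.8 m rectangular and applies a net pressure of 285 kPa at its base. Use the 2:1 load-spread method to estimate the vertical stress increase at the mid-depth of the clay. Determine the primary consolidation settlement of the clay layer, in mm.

S_c ≈ 99.3 mm

Mid-depth of clay below the ground surface: z = 1.5 + 2.9/2 = 2.95 m.
Total vertical stress at mid-clay: σ_v = 19.8×1.5 + 18.5×1.45 = 56.525 kPa.
Pore pressure: u = 9.81×(2.95 − 1.2) = 17.168 kPa.
Initial effective stress: σ'_0 = σ_v − u = 56.525 − 17.168 = 39.357 kPa.
Stress increase at mid-clay by the 2:1 spreading method:
Δσ = qBL/((B+z)(L+z)) = 285×1.7×3.8/((1.7+2.95)(3.8+2.95)) = 58.657 kPa
Final effective stress: σ'_f = 39.357 + 58.657 = 98.014 kPa.
σ'_f = 98.014 > σ'_p = 72.7 kPa, so the stress path crosses the preconsolidation pressure — recompression up to σ'_p, then virgin compression beyond:
S_c = H/(1+e₀)·[C_r·log₁₀(σ'_p/σ'_0) + C_c·log₁₀(σ'_f/σ'_p)]
    = 2.9/1.71 × [0.064×log₁₀(72.7/39.357) + 0.32×log₁₀(98.014/72.7)]
    = 1.6959 × [0.017057 + 0.041521] = 0.09934 m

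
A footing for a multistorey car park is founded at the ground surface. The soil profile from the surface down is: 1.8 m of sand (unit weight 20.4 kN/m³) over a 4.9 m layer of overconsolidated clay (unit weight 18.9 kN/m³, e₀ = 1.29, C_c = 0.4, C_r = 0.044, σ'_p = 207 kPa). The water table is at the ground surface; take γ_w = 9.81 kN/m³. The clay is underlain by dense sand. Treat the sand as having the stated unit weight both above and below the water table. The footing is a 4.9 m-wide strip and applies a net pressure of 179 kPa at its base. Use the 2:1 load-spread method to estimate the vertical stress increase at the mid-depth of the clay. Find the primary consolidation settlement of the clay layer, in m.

S_c ≈ 0.0491 m

Mid-depth of clay below the ground surface: z = 1.8 + 4.9/2 = 4.25 m.
Total vertical stress at mid-clay: σ_v = 20.4×1.8 + 18.9×2.45 = 83.025 kPa.
Pore pressure: u = 9.81×(4.25 − 0) = 41.693 kPa.
Initial effective stress: σ'_0 = σ_v − u = 83.025 − 41.693 = 41.332 kPa.
Stress increase at mid-clay by the 2:1 spreading method:
Δσ = qB/(B+z) = 179×4.9/(4.9+4.25) = 95.858 kPa
Final effective stress: σ'_f = 41.332 + 95.858 = 137.19 kPa.
σ'_f = 137.19 ≤ σ'_p = 207 kPa, so the clay remains overconsolidated and only the recompression index applies:
S_c = C_r·H/(1+e₀)·log₁₀(σ'_f/σ'_0) = 0.044×4.9/2.29×log₁₀(137.19/41.332)
    = 0.094147 × 0.52104 = 0.04905 m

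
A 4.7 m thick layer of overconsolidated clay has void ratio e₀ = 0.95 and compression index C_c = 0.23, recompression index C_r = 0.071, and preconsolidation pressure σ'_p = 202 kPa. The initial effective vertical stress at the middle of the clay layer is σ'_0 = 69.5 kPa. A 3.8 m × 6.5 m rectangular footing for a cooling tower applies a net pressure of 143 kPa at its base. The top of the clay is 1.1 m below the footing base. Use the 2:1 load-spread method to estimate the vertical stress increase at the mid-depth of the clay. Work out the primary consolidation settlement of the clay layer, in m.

Mid-depth of clay below the footing base: z = 1.1 + 4.7/2 = 3.45 m.
Stress increase at mid-clay by the 2:1 spreading method:
Δσ = qBL/((B+z)(L+z)) = 143×3.8×6.5/((3.8+3.45)(6.5+3.45)) = 48.963 kPa
Final effective stress: σ'_f = 69.5 + 48.963 = 118.46 kPa.
σ'_f = 118.46 ≤ σ'_p = 202 kPa, so the clay remains overconsolidated and only the recompression index applies:
S_c = C_r·H/(1+e₀)·log₁₀(σ'_f/σ'_0) = 0.071×4.7/1.95×log₁₀(118.46/69.5)
    = 0.17113 × 0.23159 = 0.03963 m

S_c ≈ 0.0396 m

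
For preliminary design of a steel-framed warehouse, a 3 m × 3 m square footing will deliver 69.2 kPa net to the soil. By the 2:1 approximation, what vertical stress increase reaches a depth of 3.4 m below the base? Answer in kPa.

Δσ_z ≈ 15.2 kPa

By the 2:1 method the load spreads at 1 horizontal : 2 vertical, so at depth z the loaded area has grown by z in each plan dimension:
Δσ = qBL/((B+z)(L+z)) = 69.2×3×3/((3+3.4)(3+3.4)) = 15.205 kPa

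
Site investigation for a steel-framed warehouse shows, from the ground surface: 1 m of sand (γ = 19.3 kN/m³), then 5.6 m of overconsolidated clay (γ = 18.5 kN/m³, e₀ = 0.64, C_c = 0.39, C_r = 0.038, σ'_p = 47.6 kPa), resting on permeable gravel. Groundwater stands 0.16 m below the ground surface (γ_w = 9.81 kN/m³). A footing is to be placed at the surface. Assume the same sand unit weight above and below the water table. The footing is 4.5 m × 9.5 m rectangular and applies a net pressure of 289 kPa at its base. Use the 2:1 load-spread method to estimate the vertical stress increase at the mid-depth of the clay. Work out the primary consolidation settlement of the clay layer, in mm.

Mid-depth of clay below the ground surface: z = 1 + 5.6/2 = 3.8 m.
Total vertical stress at mid-clay: σ_v = 19.3×1 + 18.5×2.8 = 71.1 kPa.
Pore pressure: u = 9.81×(3.8 − 0.16) = 35.708 kPa.
Initial effective stress: σ'_0 = σ_v − u = 71.1 − 35.708 = 35.392 kPa.
Stress increase at mid-clay by the 2:1 spreading method:
Δσ = qBL/((B+z)(L+z)) = 289×4.5×9.5/((4.5+3.8)(9.5+3.8)) = 111.92 kPa
Final effective stress: σ'_f = 35.392 + 111.92 = 147.31 kPa.
σ'_f = 147.31 > σ'_p = 47.6 kPa, so the stress path crosses the preconsolidation pressure — recompression up to σ'_p, then virgin compression beyond:
S_c = H/(1+e₀)·[C_r·log₁₀(σ'_p/σ'_0) + C_c·log₁₀(σ'_f/σ'_p)]
    = 5.6/1.64 × [0.038×log₁₀(47.6/35.392) + 0.39×log₁₀(147.31/47.6)]
    = 3.4146 × [0.0048907 + 0.19134] = 0.67 m

S_c ≈ 670 mm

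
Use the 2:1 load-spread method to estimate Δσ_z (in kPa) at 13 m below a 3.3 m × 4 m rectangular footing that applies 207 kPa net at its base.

By the 2:1 method the load spreads at 1 horizontal : 2 vertical, so at depth z the loaded area has grown by z in each plan dimension:
Δσ = qBL/((B+z)(L+z)) = 207×3.3×4/((3.3+13)(4+13)) = 9.8607 kPa

Δσ_z ≈ 9.86 kPa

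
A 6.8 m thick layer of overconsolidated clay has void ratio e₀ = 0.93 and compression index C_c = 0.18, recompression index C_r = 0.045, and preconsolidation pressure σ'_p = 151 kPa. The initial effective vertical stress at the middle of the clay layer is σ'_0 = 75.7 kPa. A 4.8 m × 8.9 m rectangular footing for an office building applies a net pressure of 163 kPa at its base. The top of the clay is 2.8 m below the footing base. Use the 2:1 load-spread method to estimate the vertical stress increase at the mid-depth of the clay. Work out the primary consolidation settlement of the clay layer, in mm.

Mid-depth of clay below the footing base: z = 2.8 + 6.8/2 = 6.2 m.
Stress increase at mid-clay by the 2:1 spreading method:
Δσ = qBL/((B+z)(L+z)) = 163×4.8×8.9/((4.8+6.2)(8.9+6.2)) = 41.923 kPa
Final effective stress: σ'_f = 75.7 + 41.923 = 117.62 kPa.
σ'_f = 117.62 ≤ σ'_p = 151 kPa, so the clay remains overconsolidated and only the recompression index applies:
S_c = C_r·H/(1+e₀)·log₁₀(σ'_f/σ'_0) = 0.045×6.8/1.93×log₁₀(117.62/75.7)
    = 0.15855 × 0.19139 = 0.03034 m

S_c ≈ 30.3 mm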